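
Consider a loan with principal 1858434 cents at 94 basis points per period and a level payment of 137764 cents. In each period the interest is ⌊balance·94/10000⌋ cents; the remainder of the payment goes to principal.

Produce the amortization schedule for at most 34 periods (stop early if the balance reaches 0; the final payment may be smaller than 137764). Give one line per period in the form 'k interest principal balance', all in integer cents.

1 17469 120295 1738139
2 16338 121426 1616713
3 15197 122567 1494146
4 14044 123720 1370426
5 12882 124882 1245544
6 11708 126056 1119488
7 10523 127241 992247
8 9327 128437 863810
9 8119 129645 734165
10 6901 130863 603302
11 5671 132093 471209
12 4429 133335 337874
13 3176 134588 203286
14 1910 135854 67432
15 633 67432 0

1. interest=⌊1858434·94/10000⌋=17469; principal=137764-17469=120295; balance=1858434-120295=1738139
2. interest=⌊1738139·94/10000⌋=16338; principal=137764-16338=121426; balance=1738139-121426=1616713
3. interest=⌊1616713·94/10000⌋=15197; principal=137764-15197=122567; balance=1616713-122567=1494146
4. interest=⌊1494146·94/10000⌋=14044; principal=137764-14044=123720; balance=1494146-123720=1370426
5. interest=⌊1370426·94/10000⌋=12882; principal=137764-12882=124882; balance=1370426-124882=1245544
6. interest=⌊1245544·94/10000⌋=11708; principal=137764-11708=126056; balance=1245544-126056=1119488
7. interest=⌊1119488·94/10000⌋=10523; principal=137764-10523=127241; balance=1119488-127241=992247
8. interest=⌊992247·94/10000⌋=9327; principal=137764-9327=128437; balance=992247-128437=863810
9. interest=⌊863810·94/10000⌋=8119; principal=137764-8119=129645; balance=863810-129645=734165
10. interest=⌊734165·94/10000⌋=6901; principal=137764-6901=130863; balance=734165-130863=603302
11. interest=⌊603302·94/10000⌋=5671; principal=137764-5671=132093; balance=603302-132093=471209
12. interest=⌊471209·94/10000⌋=4429; principal=137764-4429=133335; balance=471209-133335=337874
13. interest=⌊337874·94/10000⌋=3176; principal=137764-3176=134588; balance=337874-134588=203286
14. interest=⌊203286·94/10000⌋=1910; principal=137764-1910=135854; balance=203286-135854=67432
15. interest=⌊67432·94/10000⌋=633; principal=min(137764-633,67432)=67432; balance=67432-67432=0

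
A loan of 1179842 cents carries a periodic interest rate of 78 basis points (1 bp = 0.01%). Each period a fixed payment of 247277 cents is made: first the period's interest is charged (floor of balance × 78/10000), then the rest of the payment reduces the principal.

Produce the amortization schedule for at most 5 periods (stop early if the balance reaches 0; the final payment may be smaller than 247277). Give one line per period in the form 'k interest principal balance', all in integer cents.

1 9202 238075 941767
2 7345 239932 701835
3 5474 241803 460032
4 3588 243689 216343
5 1687 216343 0

1. interest=⌊1179842·78/10000⌋=9202; principal=247277-9202=238075; balance=1179842-238075=941767
2. interest=⌊941767·78/10000⌋=7345; principal=247277-7345=239932; balance=941767-239932=701835
3. interest=⌊701835·78/10000⌋=5474; principal=247277-5474=241803; balance=701835-241803=460032
4. interest=⌊460032·78/10000⌋=3588; principal=247277-3588=243689; balance=460032-243689=216343
5. interest=⌊216343·78/10000⌋=1687; principal=min(247277-1687,216343)=216343; balance=216343-216343=0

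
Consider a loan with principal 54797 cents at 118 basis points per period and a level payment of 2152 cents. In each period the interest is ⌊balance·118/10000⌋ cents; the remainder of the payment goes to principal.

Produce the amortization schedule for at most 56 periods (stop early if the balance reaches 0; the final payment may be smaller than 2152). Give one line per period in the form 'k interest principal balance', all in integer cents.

1 646 1506 53291
2 628 1524 51767
3 610 1542 50225
4 592 1560 48665
5 574 1578 47087
6 555 1597 45490
7 536 1616 43874
8 517 1635 42239
9 498 1654 40585
10 478 1674 38911
11 459 1693 37218
12 439 1713 35505
13 418 1734 33771
14 398 1754 32017
15 377 1775 30242
16 356 1796 28446
17 335 1817 26629
18 314 1838 24791
19 292 1860 22931
20 270 1882 21049
21 248 1904 19145
22 225 1927 17218
23 203 1949 15269
24 180 1972 13297
25 156 1996 11301
26 133 2019 9282
27 109 2043 7239
28 85 2067 5172
29 61 2091 3081
30 36 2116 965
31 11 965 0

1. interest=⌊54797·118/10000⌋=646; principal=2152-646=1506; balance=54797-1506=53291
2. interest=⌊53291·118/10000⌋=628; principal=2152-628=1524; balance=53291-1524=51767
3. interest=⌊51767·118/10000⌋=610; principal=2152-610=1542; balance=51767-1542=50225
4. interest=⌊50225·118/10000⌋=592; principal=2152-592=1560; balance=50225-1560=48665
5. interest=⌊48665·118/10000⌋=574; principal=2152-574=1578; balance=48665-1578=47087
6. interest=⌊47087·118/10000⌋=555; principal=2152-555=1597; balance=47087-1597=45490
7. interest=⌊45490·118/10000⌋=536; principal=2152-536=1616; balance=45490-1616=43874
8. interest=⌊43874·118/10000⌋=517; principal=2152-517=1635; balance=43874-1635=42239
9. interest=⌊42239·118/10000⌋=498; principal=2152-498=1654; balance=42239-1654=40585
10. interest=⌊40585·118/10000⌋=478; principal=2152-478=1674; balance=40585-1674=38911
11. interest=⌊38911·118/10000⌋=459; principal=2152-459=1693; balance=38911-1693=37218
12. interest=⌊37218·118/10000⌋=439; principal=2152-439=1713; balance=37218-1713=35505
13. interest=⌊35505·118/10000⌋=418; principal=2152-418=1734; balance=35505-1734=33771
14. interest=⌊33771·118/10000⌋=398; principal=2152-398=1754; balance=33771-1754=32017
15. interest=⌊32017·118/10000⌋=377; principal=2152-377=1775; balance=32017-1775=30242
16. interest=⌊30242·118/10000⌋=356; principal=2152-356=1796; balance=30242-1796=28446
17. interest=⌊28446·118/10000⌋=335; principal=2152-335=1817; balance=28446-1817=26629
18. interest=⌊26629·118/10000⌋=314; principal=2152-314=1838; balance=26629-1838=24791
19. interest=⌊24791·118/10000⌋=292; principal=2152-292=1860; balance=24791-1860=22931
20. interest=⌊22931·118/10000⌋=270; principal=2152-270=1882; balance=22931-1882=21049
21. interest=⌊21049·118/10000⌋=248; principal=2152-248=1904; balance=21049-1904=19145
22. interest=⌊19145·118/10000⌋=225; principal=2152-225=1927; balance=19145-1927=17218
23. interest=⌊17218·118/10000⌋=203; principal=2152-203=1949; balance=17218-1949=15269
24. interest=⌊15269·118/10000⌋=180; principal=2152-180=1972; balance=15269-1972=13297
25. interest=⌊13297·118/10000⌋=156; principal=2152-156=1996; balance=13297-1996=11301
26. interest=⌊11301·118/10000⌋=133; principal=2152-133=2019; balance=11301-2019=9282
27. interest=⌊9282·118/10000⌋=109; principal=2152-109=2043; balance=9282-2043=7239
28. interest=⌊7239·118/10000⌋=85; principal=2152-85=2067; balance=7239-2067=5172
29. interest=⌊5172·118/10000⌋=61; principal=2152-61=2091; balance=5172-2091=3081
30. interest=⌊3081·118/10000⌋=36; principal=2152-36=2116; balance=3081-2116=965
31. interest=⌊965·118/10000⌋=11; principal=min(2152-11,965)=965; balance=965-965=0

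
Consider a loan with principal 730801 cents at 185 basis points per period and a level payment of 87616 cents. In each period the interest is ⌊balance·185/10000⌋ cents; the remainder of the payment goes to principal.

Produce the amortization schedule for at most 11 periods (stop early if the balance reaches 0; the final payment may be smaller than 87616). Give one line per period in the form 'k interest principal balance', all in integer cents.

1 13519 74097 656704
2 12149 75467 581237
3 10752 76864 504373
4 9330 78286 426087
5 7882 79734 346353
6 6407 81209 265144
7 4905 82711 182433
8 3375 84241 98192
9 1816 85800 12392
10 229 12392 0

1. interest=⌊730801·185/10000⌋=13519; principal=87616-13519=74097; balance=730801-74097=656704
2. interest=⌊656704·185/10000⌋=12149; principal=87616-12149=75467; balance=656704-75467=581237
3. interest=⌊581237·185/10000⌋=10752; principal=87616-10752=76864; balance=581237-76864=504373
4. interest=⌊504373·185/10000⌋=9330; principal=87616-9330=78286; balance=504373-78286=426087
5. interest=⌊426087·185/10000⌋=7882; principal=87616-7882=79734; balance=426087-79734=346353
6. interest=⌊346353·185/10000⌋=6407; principal=87616-6407=81209; balance=346353-81209=265144
7. interest=⌊265144·185/10000⌋=4905; principal=87616-4905=82711; balance=265144-82711=182433
8. interest=⌊182433·185/10000⌋=3375; principal=87616-3375=84241; balance=182433-84241=98192
9. interest=⌊98192·185/10000⌋=1816; principal=87616-1816=85800; balance=98192-85800=12392
10. interest=⌊12392·185/10000⌋=229; principal=min(87616-229,12392)=12392; balance=12392-12392=0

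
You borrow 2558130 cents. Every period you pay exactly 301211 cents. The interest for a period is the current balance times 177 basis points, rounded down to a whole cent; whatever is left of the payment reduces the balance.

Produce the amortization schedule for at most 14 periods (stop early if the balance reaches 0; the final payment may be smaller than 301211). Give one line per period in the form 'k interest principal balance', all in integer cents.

1. interest=⌊2558130·177/10000⌋=45278; principal=301211-45278=255933; balance=2558130-255933=2302197
2. interest=⌊2302197·177/10000⌋=40748; principal=301211-40748=260463; balance=2302197-260463=2041734
3. interest=⌊2041734·177/10000⌋=36138; principal=301211-36138=265073; balance=2041734-265073=1776661
4. interest=⌊1776661·177/10000⌋=31446; principal=301211-31446=269765; balance=1776661-269765=1506896
5. interest=⌊1506896·177/10000⌋=26672; principal=301211-26672=274539; balance=1506896-274539=1232357
6. interest=⌊1232357·177/10000⌋=21812; principal=301211-21812=279399; balance=1232357-279399=952958
7. interest=⌊952958·177/10000⌋=16867; principal=301211-16867=284344; balance=952958-284344=668614
8. interest=⌊668614·177/10000⌋=11834; principal=301211-11834=289377; balance=668614-289377=379237
9. interest=⌊379237·177/10000⌋=6712; principal=301211-6712=294499; balance=379237-294499=84738
10. interest=⌊84738·177/10000⌋=1499; principal=min(301211-1499,84738)=84738; balance=84738-84738=0

1 45278 255933 2302197
2 40748 260463 2041734
3 36138 265073 1776661
4 31446 269765 1506896
5 26672 274539 1232357
6 21812 279399 952958
7 16867 284344 668614
8 11834 289377 379237
9 6712 294499 84738
10 1499 84738 0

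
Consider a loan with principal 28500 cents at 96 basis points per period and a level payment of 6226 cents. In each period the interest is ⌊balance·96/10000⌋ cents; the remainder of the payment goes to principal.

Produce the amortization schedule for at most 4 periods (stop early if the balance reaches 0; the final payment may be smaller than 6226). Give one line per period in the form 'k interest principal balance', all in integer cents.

1. interest=⌊28500·96/10000⌋=273; principal=6226-273=5953; balance=28500-5953=22547
2. interest=⌊22547·96/10000⌋=216; principal=6226-216=6010; balance=22547-6010=16537
3. interest=⌊16537·96/10000⌋=158; principal=6226-158=6068; balance=16537-6068=10469
4. interest=⌊10469·96/10000⌋=100; principal=6226-100=6126; balance=10469-6126=4343

1 273 5953 22547
2 216 6010 16537
3 158 6068 10469
4 100 6126 4343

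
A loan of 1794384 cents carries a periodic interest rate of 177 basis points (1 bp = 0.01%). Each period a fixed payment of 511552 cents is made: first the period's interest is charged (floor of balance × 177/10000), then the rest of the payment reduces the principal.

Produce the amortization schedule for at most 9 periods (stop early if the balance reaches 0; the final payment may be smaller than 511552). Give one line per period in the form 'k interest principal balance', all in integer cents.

1. interest=⌊1794384·177/10000⌋=31760; principal=511552-31760=479792; balance=1794384-479792=1314592
2. interest=⌊1314592·177/10000⌋=23268; principal=511552-23268=488284; balance=1314592-488284=826308
3. interest=⌊826308·177/10000⌋=14625; principal=511552-14625=496927; balance=826308-496927=329381
4. interest=⌊329381·177/10000⌋=5830; principal=min(511552-5830,329381)=329381; balance=329381-329381=0

1 31760 479792 1314592
2 23268 488284 826308
3 14625 496927 329381
4 5830 329381 0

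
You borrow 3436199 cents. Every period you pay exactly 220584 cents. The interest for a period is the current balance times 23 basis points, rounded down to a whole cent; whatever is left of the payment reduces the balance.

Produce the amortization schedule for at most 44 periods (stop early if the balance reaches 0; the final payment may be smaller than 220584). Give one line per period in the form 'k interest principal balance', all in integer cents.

1. interest=⌊3436199·23/10000⌋=7903; principal=220584-7903=212681; balance=3436199-212681=3223518
2. interest=⌊3223518·23/10000⌋=7414; principal=220584-7414=213170; balance=3223518-213170=3010348
3. interest=⌊3010348·23/10000⌋=6923; principal=220584-6923=213661; balance=3010348-213661=2796687
4. interest=⌊2796687·23/10000⌋=6432; principal=220584-6432=214152; balance=2796687-214152=2582535
5. interest=⌊2582535·23/10000⌋=5939; principal=220584-5939=214645; balance=2582535-214645=2367890
6. interest=⌊2367890·23/10000⌋=5446; principal=220584-5446=215138; balance=2367890-215138=2152752
7. interest=⌊2152752·23/10000⌋=4951; principal=220584-4951=215633; balance=2152752-215633=1937119
8. interest=⌊1937119·23/10000⌋=4455; principal=220584-4455=216129; balance=1937119-216129=1720990
9. interest=⌊1720990·23/10000⌋=3958; principal=220584-3958=216626; balance=1720990-216626=1504364
10. interest=⌊1504364·23/10000⌋=3460; principal=220584-3460=217124; balance=1504364-217124=1287240
11. interest=⌊1287240·23/10000⌋=2960; principal=220584-2960=217624; balance=1287240-217624=1069616
12. interest=⌊1069616·23/10000⌋=2460; principal=220584-2460=218124; balance=1069616-218124=851492
13. interest=⌊851492·23/10000⌋=1958; principal=220584-1958=218626; balance=851492-218626=632866
14. interest=⌊632866·23/10000⌋=1455; principal=220584-1455=219129; balance=632866-219129=413737
15. interest=⌊413737·23/10000⌋=951; principal=220584-951=219633; balance=413737-219633=194104
16. interest=⌊194104·23/10000⌋=446; principal=min(220584-446,194104)=194104; balance=194104-194104=0

1 7903 212681 3223518
2 7414 213170 3010348
3 6923 213661 2796687
4 6432 214152 2582535
5 5939 214645 2367890
6 5446 215138 2152752
7 4951 215633 1937119
8 4455 216129 1720990
9 3958 216626 1504364
10 3460 217124 1287240
11 2960 217624 1069616
12 2460 218124 851492
13 1958 218626 632866
14 1455 219129 413737
15 951 219633 194104
16 446 194104 0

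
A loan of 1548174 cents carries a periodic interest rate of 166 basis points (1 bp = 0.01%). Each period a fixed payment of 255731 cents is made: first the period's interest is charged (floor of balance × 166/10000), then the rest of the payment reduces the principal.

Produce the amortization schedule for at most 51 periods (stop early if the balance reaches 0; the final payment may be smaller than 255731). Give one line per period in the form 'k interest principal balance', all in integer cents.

1 25699 230032 1318142
2 21881 233850 1084292
3 17999 237732 846560
4 14052 241679 604881
5 10041 245690 359191
6 5962 249769 109422
7 1816 109422 0

1. interest=⌊1548174·166/10000⌋=25699; principal=255731-25699=230032; balance=1548174-230032=1318142
2. interest=⌊1318142·166/10000⌋=21881; principal=255731-21881=233850; balance=1318142-233850=1084292
3. interest=⌊1084292·166/10000⌋=17999; principal=255731-17999=237732; balance=1084292-237732=846560
4. interest=⌊846560·166/10000⌋=14052; principal=255731-14052=241679; balance=846560-241679=604881
5. interest=⌊604881·166/10000⌋=10041; principal=255731-10041=245690; balance=604881-245690=359191
6. interest=⌊359191·166/10000⌋=5962; principal=255731-5962=249769; balance=359191-249769=109422
7. interest=⌊109422·166/10000⌋=1816; principal=min(255731-1816,109422)=109422; balance=109422-109422=0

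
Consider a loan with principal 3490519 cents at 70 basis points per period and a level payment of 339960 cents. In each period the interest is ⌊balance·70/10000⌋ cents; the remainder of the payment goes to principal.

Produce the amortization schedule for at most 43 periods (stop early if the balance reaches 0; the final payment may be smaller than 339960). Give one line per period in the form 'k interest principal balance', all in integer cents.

1 24433 315527 3174992
2 22224 317736 2857256
3 20000 319960 2537296
4 17761 322199 2215097
5 15505 324455 1890642
6 13234 326726 1563916
7 10947 329013 1234903
8 8644 331316 903587
9 6325 333635 569952
10 3989 335971 233981
11 1637 233981 0

1. interest=⌊3490519·70/10000⌋=24433; principal=339960-24433=315527; balance=3490519-315527=3174992
2. interest=⌊3174992·70/10000⌋=22224; principal=339960-22224=317736; balance=3174992-317736=2857256
3. interest=⌊2857256·70/10000⌋=20000; principal=339960-20000=319960; balance=2857256-319960=2537296
4. interest=⌊2537296·70/10000⌋=17761; principal=339960-17761=322199; balance=2537296-322199=2215097
5. interest=⌊2215097·70/10000⌋=15505; principal=339960-15505=324455; balance=2215097-324455=1890642
6. interest=⌊1890642·70/10000⌋=13234; principal=339960-13234=326726; balance=1890642-326726=1563916
7. interest=⌊1563916·70/10000⌋=10947; principal=339960-10947=329013; balance=1563916-329013=1234903
8. interest=⌊1234903·70/10000⌋=8644; principal=339960-8644=331316; balance=1234903-331316=903587
9. interest=⌊903587·70/10000⌋=6325; principal=339960-6325=333635; balance=903587-333635=569952
10. interest=⌊569952·70/10000⌋=3989; principal=339960-3989=335971; balance=569952-335971=233981
11. interest=⌊233981·70/10000⌋=1637; principal=min(339960-1637,233981)=233981; balance=233981-233981=0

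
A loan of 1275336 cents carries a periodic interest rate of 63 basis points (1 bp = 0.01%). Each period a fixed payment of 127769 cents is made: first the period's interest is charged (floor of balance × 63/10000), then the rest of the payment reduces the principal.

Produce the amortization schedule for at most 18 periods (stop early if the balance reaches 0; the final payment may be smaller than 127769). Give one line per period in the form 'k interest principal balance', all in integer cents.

1 8034 119735 1155601
2 7280 120489 1035112
3 6521 121248 913864
4 5757 122012 791852
5 4988 122781 669071
6 4215 123554 545517
7 3436 124333 421184
8 2653 125116 296068
9 1865 125904 170164
10 1072 126697 43467
11 273 43467 0

1. interest=⌊1275336·63/10000⌋=8034; principal=127769-8034=119735; balance=1275336-119735=1155601
2. interest=⌊1155601·63/10000⌋=7280; principal=127769-7280=120489; balance=1155601-120489=1035112
3. interest=⌊1035112·63/10000⌋=6521; principal=127769-6521=121248; balance=1035112-121248=913864
4. interest=⌊913864·63/10000⌋=5757; principal=127769-5757=122012; balance=913864-122012=791852
5. interest=⌊791852·63/10000⌋=4988; principal=127769-4988=122781; balance=791852-122781=669071
6. interest=⌊669071·63/10000⌋=4215; principal=127769-4215=123554; balance=669071-123554=545517
7. interest=⌊545517·63/10000⌋=3436; principal=127769-3436=124333; balance=545517-124333=421184
8. interest=⌊421184·63/10000⌋=2653; principal=127769-2653=125116; balance=421184-125116=296068
9. interest=⌊296068·63/10000⌋=1865; principal=127769-1865=125904; balance=296068-125904=170164
10. interest=⌊170164·63/10000⌋=1072; principal=127769-1072=126697; balance=170164-126697=43467
11. interest=⌊43467·63/10000⌋=273; principal=min(127769-273,43467)=43467; balance=43467-43467=0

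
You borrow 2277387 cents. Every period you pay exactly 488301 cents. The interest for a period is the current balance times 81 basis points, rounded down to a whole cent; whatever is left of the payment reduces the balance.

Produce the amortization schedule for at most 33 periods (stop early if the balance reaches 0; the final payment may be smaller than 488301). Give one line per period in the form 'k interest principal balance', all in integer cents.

1 18446 469855 1807532
2 14641 473660 1333872
3 10804 477497 856375
4 6936 481365 375010
5 3037 375010 0

1. interest=⌊2277387·81/10000⌋=18446; principal=488301-18446=469855; balance=2277387-469855=1807532
2. interest=⌊1807532·81/10000⌋=14641; principal=488301-14641=473660; balance=1807532-473660=1333872
3. interest=⌊1333872·81/10000⌋=10804; principal=488301-10804=477497; balance=1333872-477497=856375
4. interest=⌊856375·81/10000⌋=6936; principal=488301-6936=481365; balance=856375-481365=375010
5. interest=⌊375010·81/10000⌋=3037; principal=min(488301-3037,375010)=375010; balance=375010-375010=0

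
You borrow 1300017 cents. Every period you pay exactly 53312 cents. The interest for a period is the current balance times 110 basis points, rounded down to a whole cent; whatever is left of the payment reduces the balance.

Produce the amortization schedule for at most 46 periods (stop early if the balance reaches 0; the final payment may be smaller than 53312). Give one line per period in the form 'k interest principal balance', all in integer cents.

1 14300 39012 1261005
2 13871 39441 1221564
3 13437 39875 1181689
4 12998 40314 1141375
5 12555 40757 1100618
6 12106 41206 1059412
7 11653 41659 1017753
8 11195 42117 975636
9 10731 42581 933055
10 10263 43049 890006
11 9790 43522 846484
12 9311 44001 802483
13 8827 44485 757998
14 8337 44975 713023
15 7843 45469 667554
16 7343 45969 621585
17 6837 46475 575110
18 6326 46986 528124
19 5809 47503 480621
20 5286 48026 432595
21 4758 48554 384041
22 4224 49088 334953
23 3684 49628 285325
24 3138 50174 235151
25 2586 50726 184425
26 2028 51284 133141
27 1464 51848 81293
28 894 52418 28875
29 317 28875 0

1. interest=⌊1300017·110/10000⌋=14300; principal=53312-14300=39012; balance=1300017-39012=1261005
2. interest=⌊1261005·110/10000⌋=13871; principal=53312-13871=39441; balance=1261005-39441=1221564
3. interest=⌊1221564·110/10000⌋=13437; principal=53312-13437=39875; balance=1221564-39875=1181689
4. interest=⌊1181689·110/10000⌋=12998; principal=53312-12998=40314; balance=1181689-40314=1141375
5. interest=⌊1141375·110/10000⌋=12555; principal=53312-12555=40757; balance=1141375-40757=1100618
6. interest=⌊1100618·110/10000⌋=12106; principal=53312-12106=41206; balance=1100618-41206=1059412
7. interest=⌊1059412·110/10000⌋=11653; principal=53312-11653=41659; balance=1059412-41659=1017753
8. interest=⌊1017753·110/10000⌋=11195; principal=53312-11195=42117; balance=1017753-42117=975636
9. interest=⌊975636·110/10000⌋=10731; principal=53312-10731=42581; balance=975636-42581=933055
10. interest=⌊933055·110/10000⌋=10263; principal=53312-10263=43049; balance=933055-43049=890006
11. interest=⌊890006·110/10000⌋=9790; principal=53312-9790=43522; balance=890006-43522=846484
12. interest=⌊846484·110/10000⌋=9311; principal=53312-9311=44001; balance=846484-44001=802483
13. interest=⌊802483·110/10000⌋=8827; principal=53312-8827=44485; balance=802483-44485=757998
14. interest=⌊757998·110/10000⌋=8337; principal=53312-8337=44975; balance=757998-44975=713023
15. interest=⌊713023·110/10000⌋=7843; principal=53312-7843=45469; balance=713023-45469=667554
16. interest=⌊667554·110/10000⌋=7343; principal=53312-7343=45969; balance=667554-45969=621585
17. interest=⌊621585·110/10000⌋=6837; principal=53312-6837=46475; balance=621585-46475=575110
18. interest=⌊575110·110/10000⌋=6326; principal=53312-6326=46986; balance=575110-46986=528124
19. interest=⌊528124·110/10000⌋=5809; principal=53312-5809=47503; balance=528124-47503=480621
20. interest=⌊480621·110/10000⌋=5286; principal=53312-5286=48026; balance=480621-48026=432595
21. interest=⌊432595·110/10000⌋=4758; principal=53312-4758=48554; balance=432595-48554=384041
22. interest=⌊384041·110/10000⌋=4224; principal=53312-4224=49088; balance=384041-49088=334953
23. interest=⌊334953·110/10000⌋=3684; principal=53312-3684=49628; balance=334953-49628=285325
24. interest=⌊285325·110/10000⌋=3138; principal=53312-3138=50174; balance=285325-50174=235151
25. interest=⌊235151·110/10000⌋=2586; principal=53312-2586=50726; balance=235151-50726=184425
26. interest=⌊184425·110/10000⌋=2028; principal=53312-2028=51284; balance=184425-51284=133141
27. interest=⌊133141·110/10000⌋=1464; principal=53312-1464=51848; balance=133141-51848=81293
28. interest=⌊81293·110/10000⌋=894; principal=53312-894=52418; balance=81293-52418=28875
29. interest=⌊28875·110/10000⌋=317; principal=min(53312-317,28875)=28875; balance=28875-28875=0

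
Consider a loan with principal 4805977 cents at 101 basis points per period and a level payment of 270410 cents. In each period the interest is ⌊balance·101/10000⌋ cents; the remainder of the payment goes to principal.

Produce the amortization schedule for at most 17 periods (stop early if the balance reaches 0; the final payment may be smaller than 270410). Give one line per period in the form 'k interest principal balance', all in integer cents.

1. interest=⌊4805977·101/10000⌋=48540; principal=270410-48540=221870; balance=4805977-221870=4584107
2. interest=⌊4584107·101/10000⌋=46299; principal=270410-46299=224111; balance=4584107-224111=4359996
3. interest=⌊4359996·101/10000⌋=44035; principal=270410-44035=226375; balance=4359996-226375=4133621
4. interest=⌊4133621·101/10000⌋=41749; principal=270410-41749=228661; balance=4133621-228661=3904960
5. interest=⌊3904960·101/10000⌋=39440; principal=270410-39440=230970; balance=3904960-230970=3673990
6. interest=⌊3673990·101/10000⌋=37107; principal=270410-37107=233303; balance=3673990-233303=3440687
7. interest=⌊3440687·101/10000⌋=34750; principal=270410-34750=235660; balance=3440687-235660=3205027
8. interest=⌊3205027·101/10000⌋=32370; principal=270410-32370=238040; balance=3205027-238040=2966987
9. interest=⌊2966987·101/10000⌋=29966; principal=270410-29966=240444; balance=2966987-240444=2726543
10. interest=⌊2726543·101/10000⌋=27538; principal=270410-27538=242872; balance=2726543-242872=2483671
11. interest=⌊2483671·101/10000⌋=25085; principal=270410-25085=245325; balance=2483671-245325=2238346
12. interest=⌊2238346·101/10000⌋=22607; principal=270410-22607=247803; balance=2238346-247803=1990543
13. interest=⌊1990543·101/10000⌋=20104; principal=270410-20104=250306; balance=1990543-250306=1740237
14. interest=⌊1740237·101/10000⌋=17576; principal=270410-17576=252834; balance=1740237-252834=1487403
15. interest=⌊1487403·101/10000⌋=15022; principal=270410-15022=255388; balance=1487403-255388=1232015
16. interest=⌊1232015·101/10000⌋=12443; principal=270410-12443=257967; balance=1232015-257967=974048
17. interest=⌊974048·101/10000⌋=9837; principal=270410-9837=260573; balance=974048-260573=713475

1 48540 221870 4584107
2 46299 224111 4359996
3 44035 226375 4133621
4 41749 228661 3904960
5 39440 230970 3673990
6 37107 233303 3440687
7 34750 235660 3205027
8 32370 238040 2966987
9 29966 240444 2726543
10 27538 242872 2483671
11 25085 245325 2238346
12 22607 247803 1990543
13 20104 250306 1740237
14 17576 252834 1487403
15 15022 255388 1232015
16 12443 257967 974048
17 9837 260573 713475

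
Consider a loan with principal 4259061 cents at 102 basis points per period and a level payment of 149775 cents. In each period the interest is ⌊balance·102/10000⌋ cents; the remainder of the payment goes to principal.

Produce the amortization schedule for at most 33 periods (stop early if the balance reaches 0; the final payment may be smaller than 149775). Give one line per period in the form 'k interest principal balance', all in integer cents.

1. interest=⌊4259061·102/10000⌋=43442; principal=149775-43442=106333; balance=4259061-106333=4152728
2. interest=⌊4152728·102/10000⌋=42357; principal=149775-42357=107418; balance=4152728-107418=4045310
3. interest=⌊4045310·102/10000⌋=41262; principal=149775-41262=108513; balance=4045310-108513=3936797
4. interest=⌊3936797·102/10000⌋=40155; principal=149775-40155=109620; balance=3936797-109620=3827177
5. interest=⌊3827177·102/10000⌋=39037; principal=149775-39037=110738; balance=3827177-110738=3716439
6. interest=⌊3716439·102/10000⌋=37907; principal=149775-37907=111868; balance=3716439-111868=3604571
7. interest=⌊3604571·102/10000⌋=36766; principal=149775-36766=113009; balance=3604571-113009=3491562
8. interest=⌊3491562·102/10000⌋=35613; principal=149775-35613=114162; balance=3491562-114162=3377400
9. interest=⌊3377400·102/10000⌋=34449; principal=149775-34449=115326; balance=3377400-115326=3262074
10. interest=⌊3262074·102/10000⌋=33273; principal=149775-33273=116502; balance=3262074-116502=3145572
11. interest=⌊3145572·102/10000⌋=32084; principal=149775-32084=117691; balance=3145572-117691=3027881
12. interest=⌊3027881·102/10000⌋=30884; principal=149775-30884=118891; balance=3027881-118891=2908990
13. interest=⌊2908990·102/10000⌋=29671; principal=149775-29671=120104; balance=2908990-120104=2788886
14. interest=⌊2788886·102/10000⌋=28446; principal=149775-28446=121329; balance=2788886-121329=2667557
15. interest=⌊2667557·102/10000⌋=27209; principal=149775-27209=122566; balance=2667557-122566=2544991
16. interest=⌊2544991·102/10000⌋=25958; principal=149775-25958=123817; balance=2544991-123817=2421174
17. interest=⌊2421174·102/10000⌋=24695; principal=149775-24695=125080; balance=2421174-125080=2296094
18. interest=⌊2296094·102/10000⌋=23420; principal=149775-23420=126355; balance=2296094-126355=2169739
19. interest=⌊2169739·102/10000⌋=22131; principal=149775-22131=127644; balance=2169739-127644=2042095
20. interest=⌊2042095·102/10000⌋=20829; principal=149775-20829=128946; balance=2042095-128946=1913149
21. interest=⌊1913149·102/10000⌋=19514; principal=149775-19514=130261; balance=1913149-130261=1782888
22. interest=⌊1782888·102/10000⌋=18185; principal=149775-18185=131590; balance=1782888-131590=1651298
23. interest=⌊1651298·102/10000⌋=16843; principal=149775-16843=132932; balance=1651298-132932=1518366
24. interest=⌊1518366·102/10000⌋=15487; principal=149775-15487=134288; balance=1518366-134288=1384078
25. interest=⌊1384078·102/10000⌋=14117; principal=149775-14117=135658; balance=1384078-135658=1248420
26. interest=⌊1248420·102/10000⌋=12733; principal=149775-12733=137042; balance=1248420-137042=1111378
27. interest=⌊1111378·102/10000⌋=11336; principal=149775-11336=138439; balance=1111378-138439=972939
28. interest=⌊972939·102/10000⌋=9923; principal=149775-9923=139852; balance=972939-139852=833087
29. interest=⌊833087·102/10000⌋=8497; principal=149775-8497=141278; balance=833087-141278=691809
30. interest=⌊691809·102/10000⌋=7056; principal=149775-7056=142719; balance=691809-142719=549090
31. interest=⌊549090·102/10000⌋=5600; principal=149775-5600=144175; balance=549090-144175=404915
32. interest=⌊404915·102/10000⌋=4130; principal=149775-4130=145645; balance=404915-145645=259270
33. interest=⌊259270·102/10000⌋=2644; principal=149775-2644=147131; balance=259270-147131=112139

1 43442 106333 4152728
2 42357 107418 4045310
3 41262 108513 3936797
4 40155 109620 3827177
5 39037 110738 3716439
6 37907 111868 3604571
7 36766 113009 3491562
8 35613 114162 3377400
9 34449 115326 3262074
10 33273 116502 3145572
11 32084 117691 3027881
12 30884 118891 2908990
13 29671 120104 2788886
14 28446 121329 2667557
15 27209 122566 2544991
16 25958 123817 2421174
17 24695 125080 2296094
18 23420 126355 2169739
19 22131 127644 2042095
20 20829 128946 1913149
21 19514 130261 1782888
22 18185 131590 1651298
23 16843 132932 1518366
24 15487 134288 1384078
25 14117 135658 1248420
26 12733 137042 1111378
27 11336 138439 972939
28 9923 139852 833087
29 8497 141278 691809
30 7056 142719 549090
31 5600 144175 404915
32 4130 145645 259270
33 2644 147131 112139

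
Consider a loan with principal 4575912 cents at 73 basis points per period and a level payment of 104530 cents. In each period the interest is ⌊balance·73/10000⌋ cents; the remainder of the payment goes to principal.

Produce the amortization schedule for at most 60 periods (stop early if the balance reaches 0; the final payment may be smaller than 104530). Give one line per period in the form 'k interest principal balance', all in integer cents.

1. interest=⌊4575912·73/10000⌋=33404; principal=104530-33404=71126; balance=4575912-71126=4504786
2. interest=⌊4504786·73/10000⌋=32884; principal=104530-32884=71646; balance=4504786-71646=4433140
3. interest=⌊4433140·73/10000⌋=32361; principal=104530-32361=72169; balance=4433140-72169=4360971
4. interest=⌊4360971·73/10000⌋=31835; principal=104530-31835=72695; balance=4360971-72695=4288276
5. interest=⌊4288276·73/10000⌋=31304; principal=104530-31304=73226; balance=4288276-73226=4215050
6. interest=⌊4215050·73/10000⌋=30769; principal=104530-30769=73761; balance=4215050-73761=4141289
7. interest=⌊4141289·73/10000⌋=30231; principal=104530-30231=74299; balance=4141289-74299=4066990
8. interest=⌊4066990·73/10000⌋=29689; principal=104530-29689=74841; balance=4066990-74841=3992149
9. interest=⌊3992149·73/10000⌋=29142; principal=104530-29142=75388; balance=3992149-75388=3916761
10. interest=⌊3916761·73/10000⌋=28592; principal=104530-28592=75938; balance=3916761-75938=3840823
11. interest=⌊3840823·73/10000⌋=28038; principal=104530-28038=76492; balance=3840823-76492=3764331
12. interest=⌊3764331·73/10000⌋=27479; principal=104530-27479=77051; balance=3764331-77051=3687280
13. interest=⌊3687280·73/10000⌋=26917; principal=104530-26917=77613; balance=3687280-77613=3609667
14. interest=⌊3609667·73/10000⌋=26350; principal=104530-26350=78180; balance=3609667-78180=3531487
15. interest=⌊3531487·73/10000⌋=25779; principal=104530-25779=78751; balance=3531487-78751=3452736
16. interest=⌊3452736·73/10000⌋=25204; principal=104530-25204=79326; balance=3452736-79326=3373410
17. interest=⌊3373410·73/10000⌋=24625; principal=104530-24625=79905; balance=3373410-79905=3293505
18. interest=⌊3293505·73/10000⌋=24042; principal=104530-24042=80488; balance=3293505-80488=3213017
19. interest=⌊3213017·73/10000⌋=23455; principal=104530-23455=81075; balance=3213017-81075=3131942
20. interest=⌊3131942·73/10000⌋=22863; principal=104530-22863=81667; balance=3131942-81667=3050275
21. interest=⌊3050275·73/10000⌋=22267; principal=104530-22267=82263; balance=3050275-82263=2968012
22. interest=⌊2968012·73/10000⌋=21666; principal=104530-21666=82864; balance=2968012-82864=2885148
23. interest=⌊2885148·73/10000⌋=21061; principal=104530-21061=83469; balance=2885148-83469=2801679
24. interest=⌊2801679·73/10000⌋=20452; principal=104530-20452=84078; balance=2801679-84078=2717601
25. interest=⌊2717601·73/10000⌋=19838; principal=104530-19838=84692; balance=2717601-84692=2632909
26. interest=⌊2632909·73/10000⌋=19220; principal=104530-19220=85310; balance=2632909-85310=2547599
27. interest=⌊2547599·73/10000⌋=18597; principal=104530-18597=85933; balance=2547599-85933=2461666
28. interest=⌊2461666·73/10000⌋=17970; principal=104530-17970=86560; balance=2461666-86560=2375106
29. interest=⌊2375106·73/10000⌋=17338; principal=104530-17338=87192; balance=2375106-87192=2287914
30. interest=⌊2287914·73/10000⌋=16701; principal=104530-16701=87829; balance=2287914-87829=2200085
31. interest=⌊2200085·73/10000⌋=16060; principal=104530-16060=88470; balance=2200085-88470=2111615
32. interest=⌊2111615·73/10000⌋=15414; principal=104530-15414=89116; balance=2111615-89116=2022499
33. interest=⌊2022499·73/10000⌋=14764; principal=104530-14764=89766; balance=2022499-89766=1932733
34. interest=⌊1932733·73/10000⌋=14108; principal=104530-14108=90422; balance=1932733-90422=1842311
35. interest=⌊1842311·73/10000⌋=13448; principal=104530-13448=91082; balance=1842311-91082=1751229
36. interest=⌊1751229·73/10000⌋=12783; principal=104530-12783=91747; balance=1751229-91747=1659482
37. interest=⌊1659482·73/10000⌋=12114; principal=104530-12114=92416; balance=1659482-92416=1567066
38. interest=⌊1567066·73/10000⌋=11439; principal=104530-11439=93091; balance=1567066-93091=1473975
39. interest=⌊1473975·73/10000⌋=10760; principal=104530-10760=93770; balance=1473975-93770=1380205
40. interest=⌊1380205·73/10000⌋=10075; principal=104530-10075=94455; balance=1380205-94455=1285750
41. interest=⌊1285750·73/10000⌋=9385; principal=104530-9385=95145; balance=1285750-95145=1190605
42. interest=⌊1190605·73/10000⌋=8691; principal=104530-8691=95839; balance=1190605-95839=1094766
43. interest=⌊1094766·73/10000⌋=7991; principal=104530-7991=96539; balance=1094766-96539=998227
44. interest=⌊998227·73/10000⌋=7287; principal=104530-7287=97243; balance=998227-97243=900984
45. interest=⌊900984·73/10000⌋=6577; principal=104530-6577=97953; balance=900984-97953=803031
46. interest=⌊803031·73/10000⌋=5862; principal=104530-5862=98668; balance=803031-98668=704363
47. interest=⌊704363·73/10000⌋=5141; principal=104530-5141=99389; balance=704363-99389=604974
48. interest=⌊604974·73/10000⌋=4416; principal=104530-4416=100114; balance=604974-100114=504860
49. interest=⌊504860·73/10000⌋=3685; principal=104530-3685=100845; balance=504860-100845=404015
50. interest=⌊404015·73/10000⌋=2949; principal=104530-2949=101581; balance=404015-101581=302434
51. interest=⌊302434·73/10000⌋=2207; principal=104530-2207=102323; balance=302434-102323=200111
52. interest=⌊200111·73/10000⌋=1460; principal=104530-1460=103070; balance=200111-103070=97041
53. interest=⌊97041·73/10000⌋=708; principal=min(104530-708,97041)=97041; balance=97041-97041=0

1 33404 71126 4504786
2 32884 71646 4433140
3 32361 72169 4360971
4 31835 72695 4288276
5 31304 73226 4215050
6 30769 73761 4141289
7 30231 74299 4066990
8 29689 74841 3992149
9 29142 75388 3916761
10 28592 75938 3840823
11 28038 76492 3764331
12 27479 77051 3687280
13 26917 77613 3609667
14 26350 78180 3531487
15 25779 78751 3452736
16 25204 79326 3373410
17 24625 79905 3293505
18 24042 80488 3213017
19 23455 81075 3131942
20 22863 81667 3050275
21 22267 82263 2968012
22 21666 82864 2885148
23 21061 83469 2801679
24 20452 84078 2717601
25 19838 84692 2632909
26 19220 85310 2547599
27 18597 85933 2461666
28 17970 86560 2375106
29 17338 87192 2287914
30 16701 87829 2200085
31 16060 88470 2111615
32 15414 89116 2022499
33 14764 89766 1932733
34 14108 90422 1842311
35 13448 91082 1751229
36 12783 91747 1659482
37 12114 92416 1567066
38 11439 93091 1473975
39 10760 93770 1380205
40 10075 94455 1285750
41 9385 95145 1190605
42 8691 95839 1094766
43 7991 96539 998227
44 7287 97243 900984
45 6577 97953 803031
46 5862 98668 704363
47 5141 99389 604974
48 4416 100114 504860
49 3685 100845 404015
50 2949 101581 302434
51 2207 102323 200111
52 1460 103070 97041
53 708 97041 0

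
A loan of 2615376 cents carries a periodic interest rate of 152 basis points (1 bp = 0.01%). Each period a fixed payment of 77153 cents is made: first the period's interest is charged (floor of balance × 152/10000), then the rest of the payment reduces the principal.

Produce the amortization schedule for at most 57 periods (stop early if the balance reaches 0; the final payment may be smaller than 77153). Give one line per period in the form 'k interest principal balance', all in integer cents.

1 39753 37400 2577976
2 39185 37968 2540008
3 38608 38545 2501463
4 38022 39131 2462332
5 37427 39726 2422606
6 36823 40330 2382276
7 36210 40943 2341333
8 35588 41565 2299768
9 34956 42197 2257571
10 34315 42838 2214733
11 33663 43490 2171243
12 33002 44151 2127092
13 32331 44822 2082270
14 31650 45503 2036767
15 30958 46195 1990572
16 30256 46897 1943675
17 29543 47610 1896065
18 28820 48333 1847732
19 28085 49068 1798664
20 27339 49814 1748850
21 26582 50571 1698279
22 25813 51340 1646939
23 25033 52120 1594819
24 24241 52912 1541907
25 23436 53717 1488190
26 22620 54533 1433657
27 21791 55362 1378295
28 20950 56203 1322092
29 20095 57058 1265034
30 19228 57925 1207109
31 18348 58805 1148304
32 17454 59699 1088605
33 16546 60607 1027998
34 15625 61528 966470
35 14690 62463 904007
36 13740 63413 840594
37 12777 64376 776218
38 11798 65355 710863
39 10805 66348 644515
40 9796 67357 577158
41 8772 68381 508777
42 7733 69420 439357
43 6678 70475 368882
44 5607 71546 297336
45 4519 72634 224702
46 3415 73738 150964
47 2294 74859 76105
48 1156 75997 108
49 1 108 0

1. interest=⌊2615376·152/10000⌋=39753; principal=77153-39753=37400; balance=2615376-37400=2577976
2. interest=⌊2577976·152/10000⌋=39185; principal=77153-39185=37968; balance=2577976-37968=2540008
3. interest=⌊2540008·152/10000⌋=38608; principal=77153-38608=38545; balance=2540008-38545=2501463
4. interest=⌊2501463·152/10000⌋=38022; principal=77153-38022=39131; balance=2501463-39131=2462332
5. interest=⌊2462332·152/10000⌋=37427; principal=77153-37427=39726; balance=2462332-39726=2422606
6. interest=⌊2422606·152/10000⌋=36823; principal=77153-36823=40330; balance=2422606-40330=2382276
7. interest=⌊2382276·152/10000⌋=36210; principal=77153-36210=40943; balance=2382276-40943=2341333
8. interest=⌊2341333·152/10000⌋=35588; principal=77153-35588=41565; balance=2341333-41565=2299768
9. interest=⌊2299768·152/10000⌋=34956; principal=77153-34956=42197; balance=2299768-42197=2257571
10. interest=⌊2257571·152/10000⌋=34315; principal=77153-34315=42838; balance=2257571-42838=2214733
11. interest=⌊2214733·152/10000⌋=33663; principal=77153-33663=43490; balance=2214733-43490=2171243
12. interest=⌊2171243·152/10000⌋=33002; principal=77153-33002=44151; balance=2171243-44151=2127092
13. interest=⌊2127092·152/10000⌋=32331; principal=77153-32331=44822; balance=2127092-44822=2082270
14. interest=⌊2082270·152/10000⌋=31650; principal=77153-31650=45503; balance=2082270-45503=2036767
15. interest=⌊2036767·152/10000⌋=30958; principal=77153-30958=46195; balance=2036767-46195=1990572
16. interest=⌊1990572·152/10000⌋=30256; principal=77153-30256=46897; balance=1990572-46897=1943675
17. interest=⌊1943675·152/10000⌋=29543; principal=77153-29543=47610; balance=1943675-47610=1896065
18. interest=⌊1896065·152/10000⌋=28820; principal=77153-28820=48333; balance=1896065-48333=1847732
19. interest=⌊1847732·152/10000⌋=28085; principal=77153-28085=49068; balance=1847732-49068=1798664
20. interest=⌊1798664·152/10000⌋=27339; principal=77153-27339=49814; balance=1798664-49814=1748850
21. interest=⌊1748850·152/10000⌋=26582; principal=77153-26582=50571; balance=1748850-50571=1698279
22. interest=⌊1698279·152/10000⌋=25813; principal=77153-25813=51340; balance=1698279-51340=1646939
23. interest=⌊1646939·152/10000⌋=25033; principal=77153-25033=52120; balance=1646939-52120=1594819
24. interest=⌊1594819·152/10000⌋=24241; principal=77153-24241=52912; balance=1594819-52912=1541907
25. interest=⌊1541907·152/10000⌋=23436; principal=77153-23436=53717; balance=1541907-53717=1488190
26. interest=⌊1488190·152/10000⌋=22620; principal=77153-22620=54533; balance=1488190-54533=1433657
27. interest=⌊1433657·152/10000⌋=21791; principal=77153-21791=55362; balance=1433657-55362=1378295
28. interest=⌊1378295·152/10000⌋=20950; principal=77153-20950=56203; balance=1378295-56203=1322092
29. interest=⌊1322092·152/10000⌋=20095; principal=77153-20095=57058; balance=1322092-57058=1265034
30. interest=⌊1265034·152/10000⌋=19228; principal=77153-19228=57925; balance=1265034-57925=1207109
31. interest=⌊1207109·152/10000⌋=18348; principal=77153-18348=58805; balance=1207109-58805=1148304
32. interest=⌊1148304·152/10000⌋=17454; principal=77153-17454=59699; balance=1148304-59699=1088605
33. interest=⌊1088605·152/10000⌋=16546; principal=77153-16546=60607; balance=1088605-60607=1027998
34. interest=⌊1027998·152/10000⌋=15625; principal=77153-15625=61528; balance=1027998-61528=966470
35. interest=⌊966470·152/10000⌋=14690; principal=77153-14690=62463; balance=966470-62463=904007
36. interest=⌊904007·152/10000⌋=13740; principal=77153-13740=63413; balance=904007-63413=840594
37. interest=⌊840594·152/10000⌋=12777; principal=77153-12777=64376; balance=840594-64376=776218
38. interest=⌊776218·152/10000⌋=11798; principal=77153-11798=65355; balance=776218-65355=710863
39. interest=⌊710863·152/10000⌋=10805; principal=77153-10805=66348; balance=710863-66348=644515
40. interest=⌊644515·152/10000⌋=9796; principal=77153-9796=67357; balance=644515-67357=577158
41. interest=⌊577158·152/10000⌋=8772; principal=77153-8772=68381; balance=577158-68381=508777
42. interest=⌊508777·152/10000⌋=7733; principal=77153-7733=69420; balance=508777-69420=439357
43. interest=⌊439357·152/10000⌋=6678; principal=77153-6678=70475; balance=439357-70475=368882
44. interest=⌊368882·152/10000⌋=5607; principal=77153-5607=71546; balance=368882-71546=297336
45. interest=⌊297336·152/10000⌋=4519; principal=77153-4519=72634; balance=297336-72634=224702
46. interest=⌊224702·152/10000⌋=3415; principal=77153-3415=73738; balance=224702-73738=150964
47. interest=⌊150964·152/10000⌋=2294; principal=77153-2294=74859; balance=150964-74859=76105
48. interest=⌊76105·152/10000⌋=1156; principal=77153-1156=75997; balance=76105-75997=108
49. interest=⌊108·152/10000⌋=1; principal=min(77153-1,108)=108; balance=108-108=0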